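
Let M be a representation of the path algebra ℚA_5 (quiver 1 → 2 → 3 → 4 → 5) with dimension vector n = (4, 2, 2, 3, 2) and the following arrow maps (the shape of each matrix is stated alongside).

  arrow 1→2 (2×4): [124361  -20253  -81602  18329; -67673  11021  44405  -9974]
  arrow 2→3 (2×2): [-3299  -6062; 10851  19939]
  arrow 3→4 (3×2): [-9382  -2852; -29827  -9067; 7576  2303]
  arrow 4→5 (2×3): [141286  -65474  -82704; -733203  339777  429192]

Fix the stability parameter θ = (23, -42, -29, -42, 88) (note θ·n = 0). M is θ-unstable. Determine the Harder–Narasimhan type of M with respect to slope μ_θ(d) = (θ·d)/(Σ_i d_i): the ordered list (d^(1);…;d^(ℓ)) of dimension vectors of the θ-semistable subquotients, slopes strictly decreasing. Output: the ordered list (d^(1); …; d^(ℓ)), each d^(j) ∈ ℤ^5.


Via rank(M_{q-1}∘⋯∘M_p): M ≅ I[1,1]^2, I[1,4], I[1,5], I[4,4], I[5,5].
μ_θ-semistable layers: μ^(1)=88; μ^(2)=23; μ^(3)=-45/2; μ^(4)=-42

((0, 0, 0, 0, 2); (2, 0, 0, 0, 0); (2, 2, 2, 2, 0); (0, 0, 0, 1, 0))


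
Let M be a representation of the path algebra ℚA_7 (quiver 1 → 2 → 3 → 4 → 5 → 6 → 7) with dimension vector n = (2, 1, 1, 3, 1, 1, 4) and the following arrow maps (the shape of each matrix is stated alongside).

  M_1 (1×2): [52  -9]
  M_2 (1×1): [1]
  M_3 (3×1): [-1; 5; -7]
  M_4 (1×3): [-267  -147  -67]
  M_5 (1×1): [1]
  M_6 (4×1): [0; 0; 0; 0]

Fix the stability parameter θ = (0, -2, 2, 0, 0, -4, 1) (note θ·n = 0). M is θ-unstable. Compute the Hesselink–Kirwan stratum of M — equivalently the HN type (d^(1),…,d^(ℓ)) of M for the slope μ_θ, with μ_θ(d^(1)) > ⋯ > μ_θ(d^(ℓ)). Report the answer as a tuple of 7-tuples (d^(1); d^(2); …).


Interval decomposition of M: I[1,1], I[1,6], I[4,4]^2, I[7,7]^4.
HN type (ℓ=4): μ^(1)=1; μ^(2)=0; μ^(3)=-1/2; μ^(4)=-1

((0, 0, 0, 0, 0, 0, 4); (1, 0, 0, 2, 0, 0, 0); (0, 0, 1, 1, 1, 1, 0); (1, 1, 0, 0, 0, 0, 0))


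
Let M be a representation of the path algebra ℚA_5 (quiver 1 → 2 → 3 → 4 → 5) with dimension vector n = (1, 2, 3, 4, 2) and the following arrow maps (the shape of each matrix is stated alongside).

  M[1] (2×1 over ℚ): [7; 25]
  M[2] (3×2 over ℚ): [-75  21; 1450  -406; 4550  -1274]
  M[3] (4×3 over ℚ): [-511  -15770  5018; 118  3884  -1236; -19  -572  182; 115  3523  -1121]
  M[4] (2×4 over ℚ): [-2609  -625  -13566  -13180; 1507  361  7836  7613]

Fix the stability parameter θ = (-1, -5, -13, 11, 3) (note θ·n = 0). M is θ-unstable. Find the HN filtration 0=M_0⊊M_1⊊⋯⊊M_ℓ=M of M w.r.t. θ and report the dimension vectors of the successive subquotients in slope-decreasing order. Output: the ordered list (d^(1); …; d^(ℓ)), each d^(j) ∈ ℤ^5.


Interval decomposition of M: I[1,2], I[2,5], I[3,4], I[3,5], I[4,4].
HN type (ℓ=5): μ^(1)=11; μ^(2)=7; μ^(3)=-3; μ^(4)=-9; μ^(5)=-13

((0, 0, 0, 2, 0); (0, 0, 0, 2, 2); (1, 1, 0, 0, 0); (0, 1, 1, 0, 0); (0, 0, 2, 0, 0))


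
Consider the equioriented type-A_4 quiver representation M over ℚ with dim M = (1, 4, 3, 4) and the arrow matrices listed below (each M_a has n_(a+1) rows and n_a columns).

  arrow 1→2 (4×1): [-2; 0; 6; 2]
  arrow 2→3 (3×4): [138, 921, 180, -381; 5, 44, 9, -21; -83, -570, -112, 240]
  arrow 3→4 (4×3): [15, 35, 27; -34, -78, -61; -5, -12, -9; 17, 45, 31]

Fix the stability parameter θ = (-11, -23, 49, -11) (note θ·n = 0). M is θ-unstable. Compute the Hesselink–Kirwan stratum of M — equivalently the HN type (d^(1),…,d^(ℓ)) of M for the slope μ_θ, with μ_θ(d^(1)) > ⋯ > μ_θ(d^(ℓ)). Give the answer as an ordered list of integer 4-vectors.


Barcode: M ≅ I[1,4], I[2,2], I[2,4]^2, I[4,4]. HN layers by μ_θ (4 steps, strictly decreasing):
  μ^(1)=19; μ^(2)=-11; μ^(3)=-17; μ^(4)=-23

((0, 0, 3, 3); (0, 0, 0, 1); (1, 1, 0, 0); (0, 3, 0, 0))


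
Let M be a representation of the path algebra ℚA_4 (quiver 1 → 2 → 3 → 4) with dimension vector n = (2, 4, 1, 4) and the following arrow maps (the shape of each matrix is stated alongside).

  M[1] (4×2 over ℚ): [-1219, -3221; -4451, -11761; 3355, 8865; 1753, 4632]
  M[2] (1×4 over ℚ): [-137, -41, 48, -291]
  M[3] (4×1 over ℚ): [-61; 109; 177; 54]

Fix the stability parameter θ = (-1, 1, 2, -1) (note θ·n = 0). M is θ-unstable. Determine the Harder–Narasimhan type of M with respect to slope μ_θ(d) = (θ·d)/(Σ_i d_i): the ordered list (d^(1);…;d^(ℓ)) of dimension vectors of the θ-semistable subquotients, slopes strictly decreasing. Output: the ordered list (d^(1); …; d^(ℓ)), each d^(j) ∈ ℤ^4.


Interval decomposition of M: I[1,2], I[1,4], I[2,2]^2, I[4,4]^3.
HN type (ℓ=3): μ^(1)=1; μ^(2)=2/3; μ^(3)=-1

((0, 3, 0, 0); (0, 1, 1, 1); (2, 0, 0, 3))


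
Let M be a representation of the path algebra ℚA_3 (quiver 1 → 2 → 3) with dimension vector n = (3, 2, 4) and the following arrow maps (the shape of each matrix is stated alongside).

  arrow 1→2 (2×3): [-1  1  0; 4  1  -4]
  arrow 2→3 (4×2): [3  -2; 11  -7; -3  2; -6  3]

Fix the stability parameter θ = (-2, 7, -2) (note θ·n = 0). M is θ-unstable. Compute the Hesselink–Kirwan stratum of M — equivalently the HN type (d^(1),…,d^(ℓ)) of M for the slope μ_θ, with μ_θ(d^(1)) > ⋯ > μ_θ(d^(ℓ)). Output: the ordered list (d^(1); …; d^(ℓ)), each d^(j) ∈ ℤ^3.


Via rank(M_{q-1}∘⋯∘M_p): M ≅ I[1,1], I[1,3]^2, I[3,3]^2.
μ_θ-semistable layers: μ^(1)=5/2; μ^(2)=-2

((0, 2, 2); (3, 0, 2))


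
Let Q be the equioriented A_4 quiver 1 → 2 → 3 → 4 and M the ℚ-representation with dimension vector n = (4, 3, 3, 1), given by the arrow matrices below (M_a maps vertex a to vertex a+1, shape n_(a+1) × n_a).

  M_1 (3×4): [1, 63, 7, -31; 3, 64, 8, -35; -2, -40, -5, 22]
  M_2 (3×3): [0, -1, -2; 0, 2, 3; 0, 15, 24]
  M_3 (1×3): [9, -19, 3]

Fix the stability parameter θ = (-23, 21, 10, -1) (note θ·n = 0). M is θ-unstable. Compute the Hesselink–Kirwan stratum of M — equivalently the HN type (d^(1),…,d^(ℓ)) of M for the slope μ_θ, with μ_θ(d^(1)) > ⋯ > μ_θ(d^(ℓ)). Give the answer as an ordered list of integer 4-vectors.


Via rank(M_{q-1}∘⋯∘M_p): M ≅ I[1,1], I[1,2], I[1,3], I[1,4], I[3,3].
μ_θ-semistable layers: μ^(1)=21; μ^(2)=31/2; μ^(3)=10; μ^(4)=-23

((0, 1, 0, 0); (0, 1, 1, 0); (0, 1, 2, 1); (4, 0, 0, 0))


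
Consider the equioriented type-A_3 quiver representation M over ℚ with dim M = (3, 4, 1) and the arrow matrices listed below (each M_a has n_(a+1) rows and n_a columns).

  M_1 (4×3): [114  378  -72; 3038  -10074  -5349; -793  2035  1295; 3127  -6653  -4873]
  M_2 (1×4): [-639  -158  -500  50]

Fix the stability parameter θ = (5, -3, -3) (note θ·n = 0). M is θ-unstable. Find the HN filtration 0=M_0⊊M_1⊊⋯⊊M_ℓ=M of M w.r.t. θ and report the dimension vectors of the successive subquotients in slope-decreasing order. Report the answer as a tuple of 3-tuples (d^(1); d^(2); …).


Barcode: M ≅ I[1,1], I[1,2]^2, I[2,2], I[2,3]. HN layers by μ_θ (3 steps, strictly decreasing):
  μ^(1)=5; μ^(2)=1; μ^(3)=-3

((1, 0, 0); (2, 2, 0); (0, 2, 1))


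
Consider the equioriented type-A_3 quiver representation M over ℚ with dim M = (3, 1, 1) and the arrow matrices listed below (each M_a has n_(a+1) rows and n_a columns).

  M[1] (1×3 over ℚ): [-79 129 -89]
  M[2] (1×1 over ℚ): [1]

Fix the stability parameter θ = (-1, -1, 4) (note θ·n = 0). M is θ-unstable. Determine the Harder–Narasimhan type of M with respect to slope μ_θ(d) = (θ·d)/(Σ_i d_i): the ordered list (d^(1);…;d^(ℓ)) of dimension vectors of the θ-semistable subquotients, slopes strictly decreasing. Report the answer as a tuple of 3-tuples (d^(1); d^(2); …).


Barcode: M ≅ I[1,1]^2, I[1,3]. HN layers by μ_θ (2 steps, strictly decreasing):
  μ^(1)=4; μ^(2)=-1

((0, 0, 1); (3, 1, 0))


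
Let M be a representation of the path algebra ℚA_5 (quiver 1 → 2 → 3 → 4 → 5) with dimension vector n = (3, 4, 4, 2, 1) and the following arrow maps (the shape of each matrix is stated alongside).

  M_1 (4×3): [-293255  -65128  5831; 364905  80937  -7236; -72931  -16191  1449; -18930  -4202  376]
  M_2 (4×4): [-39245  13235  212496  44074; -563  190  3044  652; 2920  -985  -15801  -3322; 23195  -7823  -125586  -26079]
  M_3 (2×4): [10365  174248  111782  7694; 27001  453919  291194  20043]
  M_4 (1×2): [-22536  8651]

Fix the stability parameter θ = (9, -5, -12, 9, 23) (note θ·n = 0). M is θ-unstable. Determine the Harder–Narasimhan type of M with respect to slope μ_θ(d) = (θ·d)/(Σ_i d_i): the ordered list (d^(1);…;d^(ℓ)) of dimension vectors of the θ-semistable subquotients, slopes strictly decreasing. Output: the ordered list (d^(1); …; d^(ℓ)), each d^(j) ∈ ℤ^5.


Via rank(M_{q-1}∘⋯∘M_p): M ≅ I[1,3], I[1,4], I[1,5], I[2,3].
μ_θ-semistable layers: μ^(1)=23; μ^(2)=9; μ^(3)=-8/3; μ^(4)=-17/2

((0, 0, 0, 0, 1); (0, 0, 0, 2, 0); (3, 3, 3, 0, 0); (0, 1, 1, 0, 0))


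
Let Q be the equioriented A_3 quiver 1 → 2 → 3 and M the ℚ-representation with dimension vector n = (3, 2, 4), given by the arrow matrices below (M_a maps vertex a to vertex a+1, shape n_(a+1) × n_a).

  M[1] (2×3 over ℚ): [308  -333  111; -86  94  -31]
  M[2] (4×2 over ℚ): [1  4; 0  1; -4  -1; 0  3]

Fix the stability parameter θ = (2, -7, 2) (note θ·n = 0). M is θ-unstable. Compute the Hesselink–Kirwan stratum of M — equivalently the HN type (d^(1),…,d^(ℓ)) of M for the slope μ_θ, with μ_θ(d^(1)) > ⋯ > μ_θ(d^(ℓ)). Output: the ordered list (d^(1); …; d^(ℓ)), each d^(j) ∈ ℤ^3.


Via rank(M_{q-1}∘⋯∘M_p): M ≅ I[1,1], I[1,3]^2, I[3,3]^2.
μ_θ-semistable layers: μ^(1)=2; μ^(2)=-5/2

((1, 0, 4); (2, 2, 0))


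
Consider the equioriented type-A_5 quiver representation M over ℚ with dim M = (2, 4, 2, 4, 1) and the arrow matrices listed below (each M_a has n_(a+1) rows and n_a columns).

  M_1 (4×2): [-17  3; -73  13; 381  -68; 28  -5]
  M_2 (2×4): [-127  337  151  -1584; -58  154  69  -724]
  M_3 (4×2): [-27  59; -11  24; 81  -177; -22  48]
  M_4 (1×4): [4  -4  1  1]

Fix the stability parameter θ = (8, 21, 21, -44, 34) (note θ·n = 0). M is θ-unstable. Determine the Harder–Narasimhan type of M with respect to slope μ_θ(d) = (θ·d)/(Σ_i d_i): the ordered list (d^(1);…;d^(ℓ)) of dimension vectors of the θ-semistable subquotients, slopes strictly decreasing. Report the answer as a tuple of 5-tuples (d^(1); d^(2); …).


Via rank(M_{q-1}∘⋯∘M_p): M ≅ I[1,2], I[1,5], I[2,2], I[2,4], I[4,4]^2.
μ_θ-semistable layers: μ^(1)=34; μ^(2)=21; μ^(3)=8; μ^(4)=3/2; μ^(5)=-2/3; μ^(6)=-44

((0, 0, 0, 0, 1); (0, 2, 0, 0, 0); (1, 0, 0, 0, 0); (1, 1, 1, 1, 0); (0, 1, 1, 1, 0); (0, 0, 0, 2, 0))


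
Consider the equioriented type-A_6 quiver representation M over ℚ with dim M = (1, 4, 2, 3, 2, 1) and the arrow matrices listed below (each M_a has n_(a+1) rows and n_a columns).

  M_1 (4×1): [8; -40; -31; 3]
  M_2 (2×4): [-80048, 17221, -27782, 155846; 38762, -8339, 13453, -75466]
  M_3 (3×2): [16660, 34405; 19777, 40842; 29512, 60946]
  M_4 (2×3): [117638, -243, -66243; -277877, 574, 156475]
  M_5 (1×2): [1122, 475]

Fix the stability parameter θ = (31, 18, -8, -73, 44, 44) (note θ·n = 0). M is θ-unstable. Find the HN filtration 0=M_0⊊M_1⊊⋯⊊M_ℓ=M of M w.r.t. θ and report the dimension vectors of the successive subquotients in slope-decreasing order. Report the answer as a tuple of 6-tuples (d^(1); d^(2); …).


Barcode: M ≅ I[1,6], I[2,2]^2, I[2,5], I[4,4]. HN layers by μ_θ (5 steps, strictly decreasing):
  μ^(1)=44; μ^(2)=18; μ^(3)=-8; μ^(4)=-21; μ^(5)=-73

((0, 0, 0, 0, 2, 1); (0, 2, 0, 0, 0, 0); (1, 1, 1, 1, 0, 0); (0, 1, 1, 1, 0, 0); (0, 0, 0, 1, 0, 0))


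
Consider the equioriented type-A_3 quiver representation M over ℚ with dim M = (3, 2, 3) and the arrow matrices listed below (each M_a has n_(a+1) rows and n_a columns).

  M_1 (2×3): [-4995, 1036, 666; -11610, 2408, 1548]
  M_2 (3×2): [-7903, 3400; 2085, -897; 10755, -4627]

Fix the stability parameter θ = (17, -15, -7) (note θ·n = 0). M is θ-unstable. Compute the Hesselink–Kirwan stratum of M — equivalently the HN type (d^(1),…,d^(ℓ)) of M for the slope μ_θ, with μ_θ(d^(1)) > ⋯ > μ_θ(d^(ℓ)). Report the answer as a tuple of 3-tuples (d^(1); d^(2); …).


Barcode: M ≅ I[1,1]^2, I[1,3], I[2,3], I[3,3]. HN layers by μ_θ (4 steps, strictly decreasing):
  μ^(1)=17; μ^(2)=-5/3; μ^(3)=-7; μ^(4)=-15

((2, 0, 0); (1, 1, 1); (0, 0, 2); (0, 1, 0))


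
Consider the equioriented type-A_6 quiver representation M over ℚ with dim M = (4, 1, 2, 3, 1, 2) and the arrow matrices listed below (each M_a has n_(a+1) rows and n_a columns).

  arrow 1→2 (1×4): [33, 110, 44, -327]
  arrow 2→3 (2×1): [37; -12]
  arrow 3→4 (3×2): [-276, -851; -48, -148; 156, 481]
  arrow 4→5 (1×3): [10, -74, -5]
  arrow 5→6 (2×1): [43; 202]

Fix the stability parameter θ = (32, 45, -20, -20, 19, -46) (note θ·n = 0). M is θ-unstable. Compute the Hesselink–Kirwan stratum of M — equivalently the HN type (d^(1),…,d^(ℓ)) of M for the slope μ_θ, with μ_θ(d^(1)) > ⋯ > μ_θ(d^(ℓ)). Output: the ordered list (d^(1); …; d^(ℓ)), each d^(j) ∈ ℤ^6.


Interval decomposition of M: I[1,1]^3, I[1,3], I[3,6], I[4,4]^2, I[6,6].
HN type (ℓ=5): μ^(1)=32; μ^(2)=19; μ^(3)=-27/2; μ^(4)=-20; μ^(5)=-46

((3, 0, 0, 0, 0, 0); (1, 1, 1, 0, 0, 0); (0, 0, 0, 0, 1, 1); (0, 0, 1, 3, 0, 0); (0, 0, 0, 0, 0, 1))


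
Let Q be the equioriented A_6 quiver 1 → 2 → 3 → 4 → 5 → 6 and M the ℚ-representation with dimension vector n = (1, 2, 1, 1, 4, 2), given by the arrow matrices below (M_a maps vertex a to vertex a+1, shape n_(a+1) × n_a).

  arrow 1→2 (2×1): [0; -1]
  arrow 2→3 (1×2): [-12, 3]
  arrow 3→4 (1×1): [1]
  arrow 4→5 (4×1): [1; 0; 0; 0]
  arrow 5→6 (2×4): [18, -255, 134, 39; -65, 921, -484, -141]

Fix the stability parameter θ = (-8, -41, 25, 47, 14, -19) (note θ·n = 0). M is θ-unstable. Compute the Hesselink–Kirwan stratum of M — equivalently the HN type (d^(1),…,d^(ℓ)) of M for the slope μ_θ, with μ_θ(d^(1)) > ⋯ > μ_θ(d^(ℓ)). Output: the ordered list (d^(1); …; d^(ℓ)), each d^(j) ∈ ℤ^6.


Via rank(M_{q-1}∘⋯∘M_p): M ≅ I[1,6], I[2,2], I[5,5]^2, I[5,6].
μ_θ-semistable layers: μ^(1)=67/4; μ^(2)=14; μ^(3)=-5/2; μ^(4)=-49/2; μ^(5)=-41

((0, 0, 1, 1, 1, 1); (0, 0, 0, 0, 2, 0); (0, 0, 0, 0, 1, 1); (1, 1, 0, 0, 0, 0); (0, 1, 0, 0, 0, 0))


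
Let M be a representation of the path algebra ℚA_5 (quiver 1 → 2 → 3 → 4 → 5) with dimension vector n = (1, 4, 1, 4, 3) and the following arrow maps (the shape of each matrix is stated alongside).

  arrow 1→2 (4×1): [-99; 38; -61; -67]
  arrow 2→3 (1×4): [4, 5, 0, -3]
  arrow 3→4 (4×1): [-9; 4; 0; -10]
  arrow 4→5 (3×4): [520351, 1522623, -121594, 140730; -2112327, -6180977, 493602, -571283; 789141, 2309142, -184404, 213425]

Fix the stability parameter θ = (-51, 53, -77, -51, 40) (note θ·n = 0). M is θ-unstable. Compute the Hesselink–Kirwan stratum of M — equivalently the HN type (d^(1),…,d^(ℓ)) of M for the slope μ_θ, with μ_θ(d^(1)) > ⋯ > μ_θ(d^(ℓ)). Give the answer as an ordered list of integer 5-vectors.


Via rank(M_{q-1}∘⋯∘M_p): M ≅ I[1,5], I[2,2]^3, I[4,4], I[4,5]^2.
μ_θ-semistable layers: μ^(1)=53; μ^(2)=40; μ^(3)=-25; μ^(4)=-51

((0, 3, 0, 0, 0); (0, 0, 0, 0, 3); (0, 1, 1, 1, 0); (1, 0, 0, 3, 0))


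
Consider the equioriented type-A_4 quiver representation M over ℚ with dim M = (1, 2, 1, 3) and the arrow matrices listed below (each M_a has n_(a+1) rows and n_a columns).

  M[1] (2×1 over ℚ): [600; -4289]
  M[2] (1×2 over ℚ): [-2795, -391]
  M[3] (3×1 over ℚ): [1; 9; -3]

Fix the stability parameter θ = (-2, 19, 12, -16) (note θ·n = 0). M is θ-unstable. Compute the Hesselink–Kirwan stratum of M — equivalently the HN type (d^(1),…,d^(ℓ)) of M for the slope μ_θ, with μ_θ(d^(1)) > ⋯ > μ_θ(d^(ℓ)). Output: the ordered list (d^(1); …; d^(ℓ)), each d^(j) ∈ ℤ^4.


Barcode: M ≅ I[1,4], I[2,2], I[4,4]^2. HN layers by μ_θ (4 steps, strictly decreasing):
  μ^(1)=19; μ^(2)=5; μ^(3)=-2; μ^(4)=-16

((0, 1, 0, 0); (0, 1, 1, 1); (1, 0, 0, 0); (0, 0, 0, 2))


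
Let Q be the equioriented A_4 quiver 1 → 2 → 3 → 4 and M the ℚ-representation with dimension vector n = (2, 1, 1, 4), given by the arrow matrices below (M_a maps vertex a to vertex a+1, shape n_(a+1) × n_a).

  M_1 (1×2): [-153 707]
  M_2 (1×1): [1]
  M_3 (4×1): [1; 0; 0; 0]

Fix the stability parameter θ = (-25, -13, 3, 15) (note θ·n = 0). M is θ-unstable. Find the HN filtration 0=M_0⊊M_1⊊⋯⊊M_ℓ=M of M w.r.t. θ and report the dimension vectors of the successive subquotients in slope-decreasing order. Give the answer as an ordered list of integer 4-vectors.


Barcode: M ≅ I[1,1], I[1,4], I[4,4]^3. HN layers by μ_θ (4 steps, strictly decreasing):
  μ^(1)=15; μ^(2)=3; μ^(3)=-13; μ^(4)=-25

((0, 0, 0, 4); (0, 0, 1, 0); (0, 1, 0, 0); (2, 0, 0, 0))


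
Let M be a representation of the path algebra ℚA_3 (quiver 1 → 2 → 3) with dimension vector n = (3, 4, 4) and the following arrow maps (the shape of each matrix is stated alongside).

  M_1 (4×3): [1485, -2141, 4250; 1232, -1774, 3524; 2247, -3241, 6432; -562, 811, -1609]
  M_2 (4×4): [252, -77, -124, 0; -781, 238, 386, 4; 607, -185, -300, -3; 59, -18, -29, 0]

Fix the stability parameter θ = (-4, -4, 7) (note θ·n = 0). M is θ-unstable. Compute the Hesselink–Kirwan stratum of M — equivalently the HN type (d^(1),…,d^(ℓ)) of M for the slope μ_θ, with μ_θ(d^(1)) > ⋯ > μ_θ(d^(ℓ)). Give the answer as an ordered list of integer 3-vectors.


Interval decomposition of M: I[1,3]^3, I[2,3].
HN type (ℓ=2): μ^(1)=7; μ^(2)=-4

((0, 0, 4); (3, 4, 0))


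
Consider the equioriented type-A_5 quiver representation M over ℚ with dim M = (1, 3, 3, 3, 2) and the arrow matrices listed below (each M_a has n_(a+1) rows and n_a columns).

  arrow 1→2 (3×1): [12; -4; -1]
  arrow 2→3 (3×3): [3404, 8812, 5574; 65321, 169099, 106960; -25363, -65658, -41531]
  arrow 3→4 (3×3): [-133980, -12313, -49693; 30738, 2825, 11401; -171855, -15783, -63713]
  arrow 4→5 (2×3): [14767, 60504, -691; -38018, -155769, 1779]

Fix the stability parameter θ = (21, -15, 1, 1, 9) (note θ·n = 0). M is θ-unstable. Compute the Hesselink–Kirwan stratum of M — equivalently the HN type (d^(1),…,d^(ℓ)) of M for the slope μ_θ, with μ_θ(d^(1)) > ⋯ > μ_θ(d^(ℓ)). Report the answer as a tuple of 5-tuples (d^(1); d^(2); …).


Barcode: M ≅ I[1,5], I[2,3], I[2,5], I[4,4]. HN layers by μ_θ (4 steps, strictly decreasing):
  μ^(1)=9; μ^(2)=2; μ^(3)=1; μ^(4)=-15

((0, 0, 0, 0, 2); (1, 1, 1, 1, 0); (0, 0, 2, 2, 0); (0, 2, 0, 0, 0))


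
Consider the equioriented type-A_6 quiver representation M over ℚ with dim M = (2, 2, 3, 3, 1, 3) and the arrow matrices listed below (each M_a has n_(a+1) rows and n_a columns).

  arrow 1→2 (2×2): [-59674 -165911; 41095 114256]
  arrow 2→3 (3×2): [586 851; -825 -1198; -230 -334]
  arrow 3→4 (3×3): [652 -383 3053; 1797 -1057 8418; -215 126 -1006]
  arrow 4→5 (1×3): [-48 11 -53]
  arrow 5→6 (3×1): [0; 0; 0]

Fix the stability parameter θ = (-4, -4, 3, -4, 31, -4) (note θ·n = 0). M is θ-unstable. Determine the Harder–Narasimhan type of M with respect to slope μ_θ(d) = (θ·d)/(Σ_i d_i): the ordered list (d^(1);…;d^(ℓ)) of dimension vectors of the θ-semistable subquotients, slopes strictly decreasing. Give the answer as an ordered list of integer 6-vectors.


Barcode: M ≅ I[1,4], I[1,5], I[3,4], I[6,6]^3. HN layers by μ_θ (3 steps, strictly decreasing):
  μ^(1)=31; μ^(2)=-1/2; μ^(3)=-4

((0, 0, 0, 0, 1, 0); (0, 0, 3, 3, 0, 0); (2, 2, 0, 0, 0, 3))


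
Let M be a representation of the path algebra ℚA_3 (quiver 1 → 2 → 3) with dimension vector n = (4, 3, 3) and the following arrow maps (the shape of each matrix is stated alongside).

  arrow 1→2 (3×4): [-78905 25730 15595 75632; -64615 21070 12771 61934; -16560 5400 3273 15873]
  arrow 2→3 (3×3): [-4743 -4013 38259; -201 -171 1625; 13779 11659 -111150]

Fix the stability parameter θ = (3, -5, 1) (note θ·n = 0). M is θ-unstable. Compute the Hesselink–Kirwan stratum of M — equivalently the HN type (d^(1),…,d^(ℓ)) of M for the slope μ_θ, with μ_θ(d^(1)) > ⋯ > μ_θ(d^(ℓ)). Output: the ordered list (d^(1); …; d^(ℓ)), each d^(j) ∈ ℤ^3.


Barcode: M ≅ I[1,1]^2, I[1,2], I[1,3], I[2,3], I[3,3]. HN layers by μ_θ (4 steps, strictly decreasing):
  μ^(1)=3; μ^(2)=1; μ^(3)=-1; μ^(4)=-5

((2, 0, 0); (0, 0, 3); (2, 2, 0); (0, 1, 0))


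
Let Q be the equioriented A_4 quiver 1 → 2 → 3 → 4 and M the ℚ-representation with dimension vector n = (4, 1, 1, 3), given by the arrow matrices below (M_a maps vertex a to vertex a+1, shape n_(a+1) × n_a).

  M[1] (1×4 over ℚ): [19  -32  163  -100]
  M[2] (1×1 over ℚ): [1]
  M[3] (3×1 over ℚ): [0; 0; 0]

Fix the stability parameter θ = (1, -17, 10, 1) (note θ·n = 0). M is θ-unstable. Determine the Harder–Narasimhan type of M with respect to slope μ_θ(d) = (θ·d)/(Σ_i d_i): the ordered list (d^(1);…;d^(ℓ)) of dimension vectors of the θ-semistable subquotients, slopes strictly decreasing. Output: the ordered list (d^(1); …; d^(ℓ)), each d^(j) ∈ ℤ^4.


Via rank(M_{q-1}∘⋯∘M_p): M ≅ I[1,1]^3, I[1,3], I[4,4]^3.
μ_θ-semistable layers: μ^(1)=10; μ^(2)=1; μ^(3)=-8

((0, 0, 1, 0); (3, 0, 0, 3); (1, 1, 0, 0))


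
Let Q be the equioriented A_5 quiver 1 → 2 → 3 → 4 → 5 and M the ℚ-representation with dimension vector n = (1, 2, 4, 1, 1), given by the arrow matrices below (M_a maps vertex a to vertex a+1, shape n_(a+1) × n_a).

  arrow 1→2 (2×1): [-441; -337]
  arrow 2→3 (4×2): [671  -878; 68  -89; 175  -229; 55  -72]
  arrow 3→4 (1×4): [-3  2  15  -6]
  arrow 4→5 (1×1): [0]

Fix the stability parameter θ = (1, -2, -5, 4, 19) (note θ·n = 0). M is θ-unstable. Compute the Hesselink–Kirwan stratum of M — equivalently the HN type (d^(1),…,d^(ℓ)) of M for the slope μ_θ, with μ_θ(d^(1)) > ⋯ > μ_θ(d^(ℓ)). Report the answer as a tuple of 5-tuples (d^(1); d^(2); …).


Interval decomposition of M: I[1,4], I[2,3], I[3,3]^2, I[5,5].
HN type (ℓ=5): μ^(1)=19; μ^(2)=4; μ^(3)=-2; μ^(4)=-7/2; μ^(5)=-5

((0, 0, 0, 0, 1); (0, 0, 0, 1, 0); (1, 1, 1, 0, 0); (0, 1, 1, 0, 0); (0, 0, 2, 0, 0))


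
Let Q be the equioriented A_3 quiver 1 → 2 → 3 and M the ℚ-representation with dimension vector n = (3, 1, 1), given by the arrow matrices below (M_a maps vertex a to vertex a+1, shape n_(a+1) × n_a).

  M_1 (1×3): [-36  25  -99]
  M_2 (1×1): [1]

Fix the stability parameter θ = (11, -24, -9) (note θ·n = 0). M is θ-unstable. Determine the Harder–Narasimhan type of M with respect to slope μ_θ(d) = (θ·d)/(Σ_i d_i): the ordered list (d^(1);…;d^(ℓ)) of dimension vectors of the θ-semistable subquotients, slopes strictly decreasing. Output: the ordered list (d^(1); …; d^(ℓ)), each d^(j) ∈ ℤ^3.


Via rank(M_{q-1}∘⋯∘M_p): M ≅ I[1,1]^2, I[1,3].
μ_θ-semistable layers: μ^(1)=11; μ^(2)=-22/3

((2, 0, 0); (1, 1, 1))


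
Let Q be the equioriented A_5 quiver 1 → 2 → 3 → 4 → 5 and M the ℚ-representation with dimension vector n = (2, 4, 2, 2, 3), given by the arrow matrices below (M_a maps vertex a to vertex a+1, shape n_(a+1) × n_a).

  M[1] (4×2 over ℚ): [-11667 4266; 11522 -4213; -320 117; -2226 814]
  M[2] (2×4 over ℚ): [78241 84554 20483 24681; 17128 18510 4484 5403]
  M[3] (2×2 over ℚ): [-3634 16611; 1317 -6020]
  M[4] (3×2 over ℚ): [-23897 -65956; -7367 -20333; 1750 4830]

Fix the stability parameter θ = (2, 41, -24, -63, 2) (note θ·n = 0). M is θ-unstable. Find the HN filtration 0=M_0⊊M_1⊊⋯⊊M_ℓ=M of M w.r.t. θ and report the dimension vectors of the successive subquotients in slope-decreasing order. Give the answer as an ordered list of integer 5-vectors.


Via rank(M_{q-1}∘⋯∘M_p): M ≅ I[1,5]^2, I[2,2]^2, I[5,5].
μ_θ-semistable layers: μ^(1)=41; μ^(2)=2; μ^(3)=-11

((0, 2, 0, 0, 0); (0, 0, 0, 0, 3); (2, 2, 2, 2, 0))


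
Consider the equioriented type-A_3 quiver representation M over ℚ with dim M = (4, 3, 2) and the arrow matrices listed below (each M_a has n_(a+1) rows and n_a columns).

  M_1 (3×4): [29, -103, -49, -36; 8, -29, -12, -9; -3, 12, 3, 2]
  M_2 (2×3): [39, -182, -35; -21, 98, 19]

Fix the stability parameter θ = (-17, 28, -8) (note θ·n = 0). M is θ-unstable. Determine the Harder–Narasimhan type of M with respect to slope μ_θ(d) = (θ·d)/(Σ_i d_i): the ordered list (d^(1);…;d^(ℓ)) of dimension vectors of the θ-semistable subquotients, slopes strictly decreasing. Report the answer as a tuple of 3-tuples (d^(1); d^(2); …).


Interval decomposition of M: I[1,1], I[1,2], I[1,3]^2.
HN type (ℓ=3): μ^(1)=28; μ^(2)=10; μ^(3)=-17

((0, 1, 0); (0, 2, 2); (4, 0, 0))


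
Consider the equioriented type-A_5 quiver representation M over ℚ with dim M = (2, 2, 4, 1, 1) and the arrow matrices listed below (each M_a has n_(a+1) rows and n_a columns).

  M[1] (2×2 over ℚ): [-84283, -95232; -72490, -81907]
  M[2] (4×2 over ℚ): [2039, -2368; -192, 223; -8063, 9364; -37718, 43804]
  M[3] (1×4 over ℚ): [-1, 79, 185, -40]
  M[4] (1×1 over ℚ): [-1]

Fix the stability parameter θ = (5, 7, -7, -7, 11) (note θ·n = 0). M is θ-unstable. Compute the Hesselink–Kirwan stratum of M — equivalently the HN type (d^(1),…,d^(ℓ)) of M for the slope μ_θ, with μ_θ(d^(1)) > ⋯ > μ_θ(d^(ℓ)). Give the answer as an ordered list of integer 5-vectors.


Interval decomposition of M: I[1,3], I[1,5], I[3,3]^2.
HN type (ℓ=4): μ^(1)=11; μ^(2)=5/3; μ^(3)=-1/2; μ^(4)=-7

((0, 0, 0, 0, 1); (1, 1, 1, 0, 0); (1, 1, 1, 1, 0); (0, 0, 2, 0, 0))


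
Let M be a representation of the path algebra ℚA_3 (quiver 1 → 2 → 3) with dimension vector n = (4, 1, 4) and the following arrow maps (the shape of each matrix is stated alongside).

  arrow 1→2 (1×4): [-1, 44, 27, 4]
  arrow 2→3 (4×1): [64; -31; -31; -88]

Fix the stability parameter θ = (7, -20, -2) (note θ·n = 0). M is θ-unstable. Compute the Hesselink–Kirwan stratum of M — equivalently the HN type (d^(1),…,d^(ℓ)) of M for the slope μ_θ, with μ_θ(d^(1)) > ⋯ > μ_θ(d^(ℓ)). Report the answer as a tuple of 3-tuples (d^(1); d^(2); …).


Interval decomposition of M: I[1,1]^3, I[1,3], I[3,3]^3.
HN type (ℓ=3): μ^(1)=7; μ^(2)=-2; μ^(3)=-13/2

((3, 0, 0); (0, 0, 4); (1, 1, 0))


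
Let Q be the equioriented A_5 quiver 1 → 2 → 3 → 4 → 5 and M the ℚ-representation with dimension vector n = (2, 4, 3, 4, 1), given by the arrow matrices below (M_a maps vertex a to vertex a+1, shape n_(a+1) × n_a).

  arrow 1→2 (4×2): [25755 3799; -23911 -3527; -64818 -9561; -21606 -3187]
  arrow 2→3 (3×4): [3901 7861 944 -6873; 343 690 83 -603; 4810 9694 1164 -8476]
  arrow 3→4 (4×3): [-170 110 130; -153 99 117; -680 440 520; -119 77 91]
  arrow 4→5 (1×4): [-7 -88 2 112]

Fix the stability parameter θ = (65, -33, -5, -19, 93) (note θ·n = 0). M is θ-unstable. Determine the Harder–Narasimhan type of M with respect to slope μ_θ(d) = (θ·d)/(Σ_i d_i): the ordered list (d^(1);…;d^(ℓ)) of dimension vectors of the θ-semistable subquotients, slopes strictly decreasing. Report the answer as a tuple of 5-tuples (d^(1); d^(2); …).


Interval decomposition of M: I[1,3], I[1,5], I[2,2], I[2,3], I[4,4]^3.
HN type (ℓ=6): μ^(1)=93; μ^(2)=9; μ^(3)=2; μ^(4)=-5; μ^(5)=-19; μ^(6)=-33

((0, 0, 0, 0, 1); (1, 1, 1, 0, 0); (1, 1, 1, 1, 0); (0, 0, 1, 0, 0); (0, 0, 0, 3, 0); (0, 2, 0, 0, 0))


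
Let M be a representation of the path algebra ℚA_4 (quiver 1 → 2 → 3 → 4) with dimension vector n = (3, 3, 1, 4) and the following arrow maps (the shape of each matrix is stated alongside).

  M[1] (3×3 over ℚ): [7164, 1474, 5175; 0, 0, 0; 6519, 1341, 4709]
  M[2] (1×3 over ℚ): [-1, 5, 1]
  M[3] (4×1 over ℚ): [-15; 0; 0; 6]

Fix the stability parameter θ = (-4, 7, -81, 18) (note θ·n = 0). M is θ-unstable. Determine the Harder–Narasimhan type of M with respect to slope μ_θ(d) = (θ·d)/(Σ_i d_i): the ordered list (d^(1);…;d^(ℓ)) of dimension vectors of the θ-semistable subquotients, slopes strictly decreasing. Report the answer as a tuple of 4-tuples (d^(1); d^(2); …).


Via rank(M_{q-1}∘⋯∘M_p): M ≅ I[1,1], I[1,2], I[1,4], I[2,2], I[4,4]^3.
μ_θ-semistable layers: μ^(1)=18; μ^(2)=7; μ^(3)=-4; μ^(4)=-26

((0, 0, 0, 4); (0, 2, 0, 0); (2, 0, 0, 0); (1, 1, 1, 0))


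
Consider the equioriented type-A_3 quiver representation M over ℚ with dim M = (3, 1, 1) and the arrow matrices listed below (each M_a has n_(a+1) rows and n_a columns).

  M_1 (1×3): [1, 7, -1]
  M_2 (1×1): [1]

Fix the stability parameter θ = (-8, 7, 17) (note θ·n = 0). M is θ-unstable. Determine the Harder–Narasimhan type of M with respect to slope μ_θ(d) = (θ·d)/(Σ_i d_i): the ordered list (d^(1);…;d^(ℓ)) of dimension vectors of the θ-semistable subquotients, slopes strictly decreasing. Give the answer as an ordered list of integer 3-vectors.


Via rank(M_{q-1}∘⋯∘M_p): M ≅ I[1,1]^2, I[1,3].
μ_θ-semistable layers: μ^(1)=17; μ^(2)=7; μ^(3)=-8

((0, 0, 1); (0, 1, 0); (3, 0, 0))


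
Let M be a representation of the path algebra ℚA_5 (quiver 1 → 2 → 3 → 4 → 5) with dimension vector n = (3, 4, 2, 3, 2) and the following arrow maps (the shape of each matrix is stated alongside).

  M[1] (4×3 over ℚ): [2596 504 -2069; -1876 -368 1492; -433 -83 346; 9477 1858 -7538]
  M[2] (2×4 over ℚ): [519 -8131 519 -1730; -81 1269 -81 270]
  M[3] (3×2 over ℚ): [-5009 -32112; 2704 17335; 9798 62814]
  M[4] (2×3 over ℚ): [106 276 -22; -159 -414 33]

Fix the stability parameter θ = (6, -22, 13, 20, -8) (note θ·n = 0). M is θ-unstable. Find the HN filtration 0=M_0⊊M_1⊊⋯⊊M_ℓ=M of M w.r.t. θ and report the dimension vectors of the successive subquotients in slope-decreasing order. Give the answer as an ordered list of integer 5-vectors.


Interval decomposition of M: I[1,2]^2, I[1,5], I[2,2], I[3,4], I[4,4], I[5,5].
HN type (ℓ=5): μ^(1)=20; μ^(2)=13; μ^(3)=25/3; μ^(4)=-8; μ^(5)=-22

((0, 0, 0, 2, 0); (0, 0, 1, 0, 0); (0, 0, 1, 1, 1); (3, 3, 0, 0, 1); (0, 1, 0, 0, 0))


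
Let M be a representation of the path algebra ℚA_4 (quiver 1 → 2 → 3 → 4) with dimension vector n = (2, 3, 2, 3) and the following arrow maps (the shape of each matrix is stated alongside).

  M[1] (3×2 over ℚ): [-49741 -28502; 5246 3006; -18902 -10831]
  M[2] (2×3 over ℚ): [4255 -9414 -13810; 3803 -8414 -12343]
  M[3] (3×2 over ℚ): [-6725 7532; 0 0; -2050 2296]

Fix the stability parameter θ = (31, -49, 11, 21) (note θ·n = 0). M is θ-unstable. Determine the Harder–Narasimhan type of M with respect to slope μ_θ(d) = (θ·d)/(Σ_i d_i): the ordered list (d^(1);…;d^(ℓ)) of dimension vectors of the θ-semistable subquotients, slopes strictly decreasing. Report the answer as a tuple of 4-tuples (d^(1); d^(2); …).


Barcode: M ≅ I[1,3], I[1,4], I[2,2], I[4,4]^2. HN layers by μ_θ (4 steps, strictly decreasing):
  μ^(1)=21; μ^(2)=11; μ^(3)=-9; μ^(4)=-49

((0, 0, 0, 3); (0, 0, 2, 0); (2, 2, 0, 0); (0, 1, 0, 0))


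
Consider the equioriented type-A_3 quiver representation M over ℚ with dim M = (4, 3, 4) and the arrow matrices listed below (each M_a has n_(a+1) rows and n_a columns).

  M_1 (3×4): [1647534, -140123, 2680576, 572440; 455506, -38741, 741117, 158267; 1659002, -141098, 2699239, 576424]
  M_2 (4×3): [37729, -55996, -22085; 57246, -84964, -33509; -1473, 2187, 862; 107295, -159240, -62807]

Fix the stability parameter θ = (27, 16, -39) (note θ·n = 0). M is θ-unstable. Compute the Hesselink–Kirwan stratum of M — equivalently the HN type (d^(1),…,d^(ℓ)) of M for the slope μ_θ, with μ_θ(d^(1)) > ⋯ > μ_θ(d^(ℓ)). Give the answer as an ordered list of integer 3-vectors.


Interval decomposition of M: I[1,1], I[1,3]^3, I[3,3].
HN type (ℓ=3): μ^(1)=27; μ^(2)=4/3; μ^(3)=-39

((1, 0, 0); (3, 3, 3); (0, 0, 1))


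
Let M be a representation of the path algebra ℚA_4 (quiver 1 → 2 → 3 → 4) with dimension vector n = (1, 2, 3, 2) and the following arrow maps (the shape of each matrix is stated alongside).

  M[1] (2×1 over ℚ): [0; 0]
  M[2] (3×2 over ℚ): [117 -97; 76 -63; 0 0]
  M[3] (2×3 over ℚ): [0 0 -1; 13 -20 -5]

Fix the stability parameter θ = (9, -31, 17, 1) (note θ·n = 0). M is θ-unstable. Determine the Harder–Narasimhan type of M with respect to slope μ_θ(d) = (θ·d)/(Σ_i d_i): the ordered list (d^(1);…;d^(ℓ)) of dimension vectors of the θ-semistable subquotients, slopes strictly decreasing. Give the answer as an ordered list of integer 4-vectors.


Via rank(M_{q-1}∘⋯∘M_p): M ≅ I[1,1], I[2,3], I[2,4], I[3,4].
μ_θ-semistable layers: μ^(1)=17; μ^(2)=9; μ^(3)=-31

((0, 0, 1, 0); (1, 0, 2, 2); (0, 2, 0, 0))


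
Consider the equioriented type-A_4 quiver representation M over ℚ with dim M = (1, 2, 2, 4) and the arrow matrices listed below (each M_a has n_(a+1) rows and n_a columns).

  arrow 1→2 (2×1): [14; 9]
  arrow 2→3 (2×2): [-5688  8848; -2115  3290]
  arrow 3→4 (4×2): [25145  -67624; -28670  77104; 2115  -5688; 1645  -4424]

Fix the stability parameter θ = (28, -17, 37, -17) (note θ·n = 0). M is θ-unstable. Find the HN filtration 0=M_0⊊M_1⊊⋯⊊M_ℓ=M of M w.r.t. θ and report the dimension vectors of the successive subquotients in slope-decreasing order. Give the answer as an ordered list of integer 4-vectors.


Interval decomposition of M: I[1,2], I[2,3], I[3,4], I[4,4]^3.
HN type (ℓ=4): μ^(1)=37; μ^(2)=10; μ^(3)=11/2; μ^(4)=-17

((0, 0, 1, 0); (0, 0, 1, 1); (1, 1, 0, 0); (0, 1, 0, 3))


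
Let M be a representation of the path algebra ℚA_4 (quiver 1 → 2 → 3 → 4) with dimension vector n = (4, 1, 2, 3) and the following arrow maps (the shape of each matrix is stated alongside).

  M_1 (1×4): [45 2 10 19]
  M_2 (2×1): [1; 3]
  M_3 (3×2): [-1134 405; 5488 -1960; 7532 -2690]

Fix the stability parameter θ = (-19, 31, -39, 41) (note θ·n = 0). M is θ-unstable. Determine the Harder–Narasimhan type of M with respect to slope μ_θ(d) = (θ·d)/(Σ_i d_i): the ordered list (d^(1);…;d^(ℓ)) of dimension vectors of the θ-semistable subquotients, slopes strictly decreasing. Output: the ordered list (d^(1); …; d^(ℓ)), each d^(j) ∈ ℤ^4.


Via rank(M_{q-1}∘⋯∘M_p): M ≅ I[1,1]^3, I[1,4], I[3,3], I[4,4]^2.
μ_θ-semistable layers: μ^(1)=41; μ^(2)=-4; μ^(3)=-19; μ^(4)=-39

((0, 0, 0, 3); (0, 1, 1, 0); (4, 0, 0, 0); (0, 0, 1, 0))


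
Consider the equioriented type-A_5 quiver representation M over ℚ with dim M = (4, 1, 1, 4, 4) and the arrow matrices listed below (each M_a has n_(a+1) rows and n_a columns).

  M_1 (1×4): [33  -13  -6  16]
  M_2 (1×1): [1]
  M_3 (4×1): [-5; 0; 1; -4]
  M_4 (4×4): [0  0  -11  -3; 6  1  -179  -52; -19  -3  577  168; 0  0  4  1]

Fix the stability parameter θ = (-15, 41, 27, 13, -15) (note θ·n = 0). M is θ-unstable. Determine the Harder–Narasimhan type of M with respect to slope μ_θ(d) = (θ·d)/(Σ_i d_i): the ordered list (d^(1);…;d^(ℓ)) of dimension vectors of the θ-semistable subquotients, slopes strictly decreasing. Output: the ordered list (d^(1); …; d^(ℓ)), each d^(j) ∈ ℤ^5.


Barcode: M ≅ I[1,1]^3, I[1,5], I[4,5]^3. HN layers by μ_θ (3 steps, strictly decreasing):
  μ^(1)=33/2; μ^(2)=-1; μ^(3)=-15

((0, 1, 1, 1, 1); (0, 0, 0, 3, 3); (4, 0, 0, 0, 0))


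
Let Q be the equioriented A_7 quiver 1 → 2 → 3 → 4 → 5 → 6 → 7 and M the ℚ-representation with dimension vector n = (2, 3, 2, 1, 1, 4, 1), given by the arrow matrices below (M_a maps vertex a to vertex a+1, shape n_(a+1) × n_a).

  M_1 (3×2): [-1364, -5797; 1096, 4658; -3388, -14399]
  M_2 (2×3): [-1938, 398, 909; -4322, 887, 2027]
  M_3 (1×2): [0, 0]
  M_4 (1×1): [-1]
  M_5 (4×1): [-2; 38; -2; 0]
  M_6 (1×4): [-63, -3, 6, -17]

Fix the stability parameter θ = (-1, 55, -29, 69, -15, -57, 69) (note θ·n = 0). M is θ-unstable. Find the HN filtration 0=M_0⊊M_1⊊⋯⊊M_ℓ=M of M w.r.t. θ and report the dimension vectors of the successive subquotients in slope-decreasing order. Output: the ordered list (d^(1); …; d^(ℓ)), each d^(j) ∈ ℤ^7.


Via rank(M_{q-1}∘⋯∘M_p): M ≅ I[1,1], I[1,3], I[2,2], I[2,3], I[4,6], I[6,6]^2, I[6,7].
μ_θ-semistable layers: μ^(1)=69; μ^(2)=55; μ^(3)=13; μ^(4)=-1; μ^(5)=-57

((0, 0, 0, 0, 0, 0, 1); (0, 1, 0, 0, 0, 0, 0); (0, 2, 2, 0, 0, 0, 0); (2, 0, 0, 1, 1, 1, 0); (0, 0, 0, 0, 0, 3, 0))


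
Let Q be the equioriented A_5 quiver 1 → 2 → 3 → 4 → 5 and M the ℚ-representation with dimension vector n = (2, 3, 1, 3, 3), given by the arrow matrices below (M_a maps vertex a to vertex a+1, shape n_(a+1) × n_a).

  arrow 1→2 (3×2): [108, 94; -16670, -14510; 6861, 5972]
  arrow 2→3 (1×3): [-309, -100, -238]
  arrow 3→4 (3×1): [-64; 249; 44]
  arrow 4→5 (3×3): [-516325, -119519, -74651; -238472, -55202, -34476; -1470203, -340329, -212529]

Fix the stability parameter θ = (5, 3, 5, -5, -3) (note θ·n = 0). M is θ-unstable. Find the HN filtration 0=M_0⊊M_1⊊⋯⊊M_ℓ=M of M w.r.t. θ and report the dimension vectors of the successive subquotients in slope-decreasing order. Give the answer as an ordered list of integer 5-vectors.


Barcode: M ≅ I[1,2], I[1,5], I[2,2], I[4,5]^2. HN layers by μ_θ (5 steps, strictly decreasing):
  μ^(1)=4; μ^(2)=3; μ^(3)=1; μ^(4)=-3; μ^(5)=-5

((1, 1, 0, 0, 0); (0, 1, 0, 0, 0); (1, 1, 1, 1, 1); (0, 0, 0, 0, 2); (0, 0, 0, 2, 0))


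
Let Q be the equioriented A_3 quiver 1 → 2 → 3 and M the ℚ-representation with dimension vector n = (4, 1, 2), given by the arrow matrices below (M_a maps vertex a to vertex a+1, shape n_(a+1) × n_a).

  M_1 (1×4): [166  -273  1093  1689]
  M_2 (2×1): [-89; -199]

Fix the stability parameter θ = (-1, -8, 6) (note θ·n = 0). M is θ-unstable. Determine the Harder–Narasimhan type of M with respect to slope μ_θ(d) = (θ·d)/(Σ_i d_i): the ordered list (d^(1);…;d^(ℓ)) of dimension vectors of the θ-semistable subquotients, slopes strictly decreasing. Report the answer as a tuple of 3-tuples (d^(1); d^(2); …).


Interval decomposition of M: I[1,1]^3, I[1,3], I[3,3].
HN type (ℓ=3): μ^(1)=6; μ^(2)=-1; μ^(3)=-9/2

((0, 0, 2); (3, 0, 0); (1, 1, 0))


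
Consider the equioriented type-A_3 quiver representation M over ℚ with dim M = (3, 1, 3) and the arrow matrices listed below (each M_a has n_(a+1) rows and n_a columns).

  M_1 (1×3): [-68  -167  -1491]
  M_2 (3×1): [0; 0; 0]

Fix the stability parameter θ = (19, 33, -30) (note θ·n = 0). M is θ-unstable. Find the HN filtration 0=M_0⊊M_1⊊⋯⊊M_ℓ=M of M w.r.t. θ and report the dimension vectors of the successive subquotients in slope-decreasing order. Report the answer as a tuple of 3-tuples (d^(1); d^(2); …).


Barcode: M ≅ I[1,1]^2, I[1,2], I[3,3]^3. HN layers by μ_θ (3 steps, strictly decreasing):
  μ^(1)=33; μ^(2)=19; μ^(3)=-30

((0, 1, 0); (3, 0, 0); (0, 0, 3))


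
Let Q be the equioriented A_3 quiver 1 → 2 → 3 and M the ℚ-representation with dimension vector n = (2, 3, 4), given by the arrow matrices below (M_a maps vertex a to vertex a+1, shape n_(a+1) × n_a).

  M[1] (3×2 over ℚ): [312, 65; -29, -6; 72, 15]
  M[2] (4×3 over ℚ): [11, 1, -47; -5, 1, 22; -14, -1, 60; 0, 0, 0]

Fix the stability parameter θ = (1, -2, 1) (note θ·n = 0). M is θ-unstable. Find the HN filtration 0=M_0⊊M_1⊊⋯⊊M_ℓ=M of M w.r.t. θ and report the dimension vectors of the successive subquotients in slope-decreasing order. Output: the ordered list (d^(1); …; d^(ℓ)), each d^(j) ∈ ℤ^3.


Via rank(M_{q-1}∘⋯∘M_p): M ≅ I[1,3]^2, I[2,3], I[3,3].
μ_θ-semistable layers: μ^(1)=1; μ^(2)=-1/2; μ^(3)=-2

((0, 0, 4); (2, 2, 0); (0, 1, 0))


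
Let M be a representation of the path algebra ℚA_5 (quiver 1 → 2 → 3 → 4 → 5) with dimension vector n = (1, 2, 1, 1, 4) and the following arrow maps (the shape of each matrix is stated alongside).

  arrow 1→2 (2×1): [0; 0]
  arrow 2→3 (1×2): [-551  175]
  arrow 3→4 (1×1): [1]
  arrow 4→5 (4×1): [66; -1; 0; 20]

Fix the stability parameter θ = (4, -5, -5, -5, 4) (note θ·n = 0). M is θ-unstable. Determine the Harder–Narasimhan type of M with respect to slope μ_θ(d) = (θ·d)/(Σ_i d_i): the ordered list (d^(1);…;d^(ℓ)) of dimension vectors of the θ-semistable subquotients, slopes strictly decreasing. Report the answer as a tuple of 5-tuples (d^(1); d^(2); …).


Via rank(M_{q-1}∘⋯∘M_p): M ≅ I[1,1], I[2,2], I[2,5], I[5,5]^3.
μ_θ-semistable layers: μ^(1)=4; μ^(2)=-5

((1, 0, 0, 0, 4); (0, 2, 1, 1, 0))
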